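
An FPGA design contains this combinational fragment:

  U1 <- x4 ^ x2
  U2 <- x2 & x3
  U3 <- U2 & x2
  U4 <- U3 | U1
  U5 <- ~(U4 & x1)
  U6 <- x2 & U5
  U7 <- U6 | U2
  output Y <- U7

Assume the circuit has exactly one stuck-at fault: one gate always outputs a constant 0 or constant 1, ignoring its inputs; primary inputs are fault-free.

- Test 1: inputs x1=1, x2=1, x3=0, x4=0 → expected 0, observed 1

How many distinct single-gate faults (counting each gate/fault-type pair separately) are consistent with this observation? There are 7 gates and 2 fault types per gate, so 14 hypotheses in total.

Fault-free: U1=1, U2=0, U3=0, U4=1, U5=0, U6=0, U7=0 → 0. Observed 1.
  U1 stuck-at-0: output 1 ✓
  U1 stuck-at-1: output 0 ✗
  U2 stuck-at-0: output 0 ✗
  U2 stuck-at-1: output 1 ✓
  U3 stuck-at-0: output 0 ✗
  U3 stuck-at-1: output 0 ✗
  U4 stuck-at-0: output 1 ✓
  U4 stuck-at-1: output 0 ✗
  U5 stuck-at-0: output 0 ✗
  U5 stuck-at-1: output 1 ✓
  U6 stuck-at-0: output 0 ✗
  U6 stuck-at-1: output 1 ✓
  U7 stuck-at-0: output 0 ✗
  U7 stuck-at-1: output 1 ✓
Consistent faults: {U1 stuck-at-0, U2 stuck-at-1, U4 stuck-at-0, U5 stuck-at-1, U6 stuck-at-1, U7 stuck-at-1} — 6 in all.

6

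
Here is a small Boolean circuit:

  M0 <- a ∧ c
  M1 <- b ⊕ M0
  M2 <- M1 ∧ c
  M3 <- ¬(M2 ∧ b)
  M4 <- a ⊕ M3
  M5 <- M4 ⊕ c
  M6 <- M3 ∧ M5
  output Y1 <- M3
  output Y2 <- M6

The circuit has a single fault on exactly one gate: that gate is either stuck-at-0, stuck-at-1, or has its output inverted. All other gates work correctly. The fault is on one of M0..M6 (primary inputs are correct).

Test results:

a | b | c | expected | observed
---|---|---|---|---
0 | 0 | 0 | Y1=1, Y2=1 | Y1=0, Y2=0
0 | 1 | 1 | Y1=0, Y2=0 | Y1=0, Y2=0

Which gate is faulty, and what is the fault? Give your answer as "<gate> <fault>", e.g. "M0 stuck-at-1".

M3 stuck-at-0

Fault-free values for test 1 (a=0, b=0, c=0): M0=0, M1=0, M2=0, M3=1, M4=1, M5=1, M6=1, giving Y1=1, Y2=1. Observed Y1=0, Y2=0.
Test 1: faults giving observed Y1=0, Y2=0 are {M3 stuck-at-0, M3 inverted output}.
Test 2 (a=0, b=1, c=1): fault-free M0=0, M1=1, M2=1, M3=0, M4=0, M5=1, M6=0 → Y1=0, Y2=0; observed Y1=0, Y2=0. Eliminates M3 inverted output.
Only M3 stuck-at-0 is consistent with every test.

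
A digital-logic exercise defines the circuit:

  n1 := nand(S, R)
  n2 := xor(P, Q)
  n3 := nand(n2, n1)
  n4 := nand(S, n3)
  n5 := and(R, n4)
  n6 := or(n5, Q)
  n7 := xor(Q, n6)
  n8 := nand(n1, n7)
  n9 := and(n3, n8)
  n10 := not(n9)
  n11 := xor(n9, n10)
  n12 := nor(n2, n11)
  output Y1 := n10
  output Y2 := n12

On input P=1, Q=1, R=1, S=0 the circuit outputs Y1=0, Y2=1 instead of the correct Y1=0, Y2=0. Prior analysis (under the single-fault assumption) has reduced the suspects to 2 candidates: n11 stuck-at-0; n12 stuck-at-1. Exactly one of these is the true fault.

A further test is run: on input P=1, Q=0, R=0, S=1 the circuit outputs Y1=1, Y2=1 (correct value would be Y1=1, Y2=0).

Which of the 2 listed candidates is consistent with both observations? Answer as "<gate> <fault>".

Evaluate each candidate on input P=1, Q=0, R=0, S=1:
  n11 stuck-at-0: n1=1, n2=1, n3=0, n4=1, n5=0, n6=0, n7=0, n8=1, n9=0, n10=1, n11=0 [stuck-at-0], n12=0 → Y1=1, Y2=0 — eliminated
  n12 stuck-at-1: n1=1, n2=1, n3=0, n4=1, n5=0, n6=0, n7=0, n8=1, n9=0, n10=1, n11=1, n12=1 [stuck-at-1] → Y1=1, Y2=1 — matches
Only n12 stuck-at-1 reproduces the observed Y1=1, Y2=1.

n12 stuck-at-1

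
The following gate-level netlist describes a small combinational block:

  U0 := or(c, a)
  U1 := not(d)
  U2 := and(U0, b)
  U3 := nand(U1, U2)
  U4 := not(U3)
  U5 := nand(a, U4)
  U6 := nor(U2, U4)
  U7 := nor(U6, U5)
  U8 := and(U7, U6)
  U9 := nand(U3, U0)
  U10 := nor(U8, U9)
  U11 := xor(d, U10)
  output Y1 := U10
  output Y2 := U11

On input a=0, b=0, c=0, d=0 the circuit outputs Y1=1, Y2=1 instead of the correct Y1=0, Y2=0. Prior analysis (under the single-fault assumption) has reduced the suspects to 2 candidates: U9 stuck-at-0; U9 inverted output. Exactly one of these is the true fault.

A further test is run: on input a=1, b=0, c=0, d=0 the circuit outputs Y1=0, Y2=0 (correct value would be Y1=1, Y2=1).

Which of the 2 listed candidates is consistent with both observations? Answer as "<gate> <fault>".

U9 inverted output

Evaluate each candidate on input a=1, b=0, c=0, d=0:
  U9 stuck-at-0: U0=1, U1=1, U2=0, U3=1, U4=0, U5=1, U6=1, U7=0, U8=0, U9=0 [stuck-at-0], U10=1, U11=1 → Y1=1, Y2=1 — eliminated
  U9 inverted output: U0=1, U1=1, U2=0, U3=1, U4=0, U5=1, U6=1, U7=0, U8=0, U9=1 [inverted output], U10=0, U11=0 → Y1=0, Y2=0 — matches
Only U9 inverted output reproduces the observed Y1=0, Y2=0.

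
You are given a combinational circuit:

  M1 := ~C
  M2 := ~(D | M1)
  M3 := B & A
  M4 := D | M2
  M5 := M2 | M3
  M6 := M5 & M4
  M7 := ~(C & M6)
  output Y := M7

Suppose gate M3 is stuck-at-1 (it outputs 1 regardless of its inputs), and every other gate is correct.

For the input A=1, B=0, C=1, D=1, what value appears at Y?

0

Propagate with M3 forced: M1=0, M2=0, M3=1 [stuck-at-1], M4=1, M5=1, M6=1, M7=0.
So Y = 0. (Without the fault it would be 1.)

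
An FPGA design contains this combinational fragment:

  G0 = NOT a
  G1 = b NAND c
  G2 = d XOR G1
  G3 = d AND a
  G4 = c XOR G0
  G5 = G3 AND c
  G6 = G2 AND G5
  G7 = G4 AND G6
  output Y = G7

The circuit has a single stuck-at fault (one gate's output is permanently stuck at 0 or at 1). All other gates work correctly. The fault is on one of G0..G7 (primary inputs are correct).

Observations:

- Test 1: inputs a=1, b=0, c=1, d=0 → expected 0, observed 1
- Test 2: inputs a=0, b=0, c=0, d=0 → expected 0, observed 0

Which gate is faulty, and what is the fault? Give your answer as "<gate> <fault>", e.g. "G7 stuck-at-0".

Fault-free values for test 1 (a=1, b=0, c=1, d=0): G0=0, G1=1, G2=1, G3=0, G4=1, G5=0, G6=0, G7=0, giving Y=0. Observed 1.
Test 1: faults giving observed 1 are {G3 stuck-at-1, G5 stuck-at-1, G6 stuck-at-1, G7 stuck-at-1}.
Test 2 (a=0, b=0, c=0, d=0): fault-free G0=1, G1=1, G2=1, G3=0, G4=1, G5=0, G6=0, G7=0 → 0; observed 0. Eliminates G5 stuck-at-1, G6 stuck-at-1, G7 stuck-at-1.
Only G3 stuck-at-1 is consistent with every test.

G3 stuck-at-1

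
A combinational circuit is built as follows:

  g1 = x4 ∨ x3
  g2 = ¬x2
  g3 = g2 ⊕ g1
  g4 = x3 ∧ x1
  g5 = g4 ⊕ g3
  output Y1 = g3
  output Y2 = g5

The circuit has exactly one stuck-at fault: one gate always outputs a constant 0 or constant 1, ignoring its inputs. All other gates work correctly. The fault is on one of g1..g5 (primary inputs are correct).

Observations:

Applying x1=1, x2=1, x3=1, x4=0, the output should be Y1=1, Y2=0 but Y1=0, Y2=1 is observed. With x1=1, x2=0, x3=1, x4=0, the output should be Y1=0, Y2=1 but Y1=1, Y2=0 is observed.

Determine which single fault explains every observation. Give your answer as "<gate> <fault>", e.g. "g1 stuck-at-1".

Fault-free values for test 1 (x1=1, x2=1, x3=1, x4=0): g1=1, g2=0, g3=1, g4=1, g5=0, giving Y1=1, Y2=0. Observed Y1=0, Y2=1.
Test 1: faults giving observed Y1=0, Y2=1 are {g1 stuck-at-0, g2 stuck-at-1, g3 stuck-at-0}.
Test 2 (x1=1, x2=0, x3=1, x4=0): fault-free g1=1, g2=1, g3=0, g4=1, g5=1 → Y1=0, Y2=1; observed Y1=1, Y2=0. Eliminates g2 stuck-at-1, g3 stuck-at-0.
Only g1 stuck-at-0 is consistent with every test.

g1 stuck-at-0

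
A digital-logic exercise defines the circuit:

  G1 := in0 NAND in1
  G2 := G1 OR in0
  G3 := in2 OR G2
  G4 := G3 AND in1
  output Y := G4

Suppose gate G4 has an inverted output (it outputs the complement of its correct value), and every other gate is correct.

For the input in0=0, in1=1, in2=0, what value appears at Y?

Propagate with G4 forced: G1=1, G2=1, G3=1, G4=0 [inverted output].
So Y = 0. (Without the fault it would be 1.)

0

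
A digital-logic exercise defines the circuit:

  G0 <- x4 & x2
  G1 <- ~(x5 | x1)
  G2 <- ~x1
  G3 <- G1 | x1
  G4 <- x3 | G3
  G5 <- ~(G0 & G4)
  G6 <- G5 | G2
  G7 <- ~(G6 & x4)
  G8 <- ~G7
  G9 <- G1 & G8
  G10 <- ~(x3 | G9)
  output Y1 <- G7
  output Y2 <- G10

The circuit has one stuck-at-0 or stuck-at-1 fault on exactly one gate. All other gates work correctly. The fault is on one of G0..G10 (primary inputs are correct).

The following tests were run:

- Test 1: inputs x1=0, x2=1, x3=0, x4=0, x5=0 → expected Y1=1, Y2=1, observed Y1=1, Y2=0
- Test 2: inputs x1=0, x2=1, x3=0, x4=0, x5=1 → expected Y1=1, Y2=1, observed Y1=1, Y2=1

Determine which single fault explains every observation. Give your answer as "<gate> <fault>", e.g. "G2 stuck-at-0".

G8 stuck-at-1

Fault-free values for test 1 (x1=0, x2=1, x3=0, x4=0, x5=0): G0=0, G1=1, G2=1, G3=1, G4=1, G5=1, G6=1, G7=1, G8=0, G9=0, G10=1, giving Y1=1, Y2=1. Observed Y1=1, Y2=0.
Test 1: faults giving observed Y1=1, Y2=0 are {G8 stuck-at-1, G9 stuck-at-1, G10 stuck-at-0}.
Test 2 (x1=0, x2=1, x3=0, x4=0, x5=1): fault-free G0=0, G1=0, G2=1, G3=0, G4=0, G5=1, G6=1, G7=1, G8=0, G9=0, G10=1 → Y1=1, Y2=1; observed Y1=1, Y2=1. Eliminates G9 stuck-at-1, G10 stuck-at-0.
Only G8 stuck-at-1 is consistent with every test.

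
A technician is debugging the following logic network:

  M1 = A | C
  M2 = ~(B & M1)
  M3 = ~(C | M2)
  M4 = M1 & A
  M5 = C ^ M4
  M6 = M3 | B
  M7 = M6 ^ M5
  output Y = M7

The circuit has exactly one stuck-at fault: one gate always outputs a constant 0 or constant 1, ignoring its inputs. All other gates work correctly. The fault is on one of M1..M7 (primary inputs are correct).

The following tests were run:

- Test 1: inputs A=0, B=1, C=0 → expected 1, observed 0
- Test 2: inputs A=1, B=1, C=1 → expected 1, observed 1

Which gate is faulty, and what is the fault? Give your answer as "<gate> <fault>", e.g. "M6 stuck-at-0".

M4 stuck-at-1

Fault-free values for test 1 (A=0, B=1, C=0): M1=0, M2=1, M3=0, M4=0, M5=0, M6=1, M7=1, giving Y=1. Observed 0.
Test 1: faults giving observed 0 are {M4 stuck-at-1, M5 stuck-at-1, M6 stuck-at-0, M7 stuck-at-0}.
Test 2 (A=1, B=1, C=1): fault-free M1=1, M2=0, M3=0, M4=1, M5=0, M6=1, M7=1 → 1; observed 1. Eliminates M5 stuck-at-1, M6 stuck-at-0, M7 stuck-at-0.
Only M4 stuck-at-1 is consistent with every test.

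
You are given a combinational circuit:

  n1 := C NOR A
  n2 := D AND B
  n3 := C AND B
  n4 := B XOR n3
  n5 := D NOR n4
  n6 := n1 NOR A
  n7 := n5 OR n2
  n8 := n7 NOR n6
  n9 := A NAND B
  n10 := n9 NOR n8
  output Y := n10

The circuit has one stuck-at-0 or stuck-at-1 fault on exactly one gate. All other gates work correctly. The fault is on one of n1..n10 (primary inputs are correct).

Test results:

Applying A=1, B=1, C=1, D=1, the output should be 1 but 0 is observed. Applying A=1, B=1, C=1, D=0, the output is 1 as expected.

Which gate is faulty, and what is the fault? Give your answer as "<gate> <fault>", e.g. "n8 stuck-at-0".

n2 stuck-at-0

Fault-free values for test 1 (A=1, B=1, C=1, D=1): n1=0, n2=1, n3=1, n4=0, n5=0, n6=0, n7=1, n8=0, n9=0, n10=1, giving Y=1. Observed 0.
Test 1: faults giving observed 0 are {n2 stuck-at-0, n7 stuck-at-0, n8 stuck-at-1, n9 stuck-at-1, n10 stuck-at-0}.
Test 2 (A=1, B=1, C=1, D=0): fault-free n1=0, n2=0, n3=1, n4=0, n5=1, n6=0, n7=1, n8=0, n9=0, n10=1 → 1; observed 1. Eliminates n7 stuck-at-0, n8 stuck-at-1, n9 stuck-at-1, n10 stuck-at-0.
Only n2 stuck-at-0 is consistent with every test.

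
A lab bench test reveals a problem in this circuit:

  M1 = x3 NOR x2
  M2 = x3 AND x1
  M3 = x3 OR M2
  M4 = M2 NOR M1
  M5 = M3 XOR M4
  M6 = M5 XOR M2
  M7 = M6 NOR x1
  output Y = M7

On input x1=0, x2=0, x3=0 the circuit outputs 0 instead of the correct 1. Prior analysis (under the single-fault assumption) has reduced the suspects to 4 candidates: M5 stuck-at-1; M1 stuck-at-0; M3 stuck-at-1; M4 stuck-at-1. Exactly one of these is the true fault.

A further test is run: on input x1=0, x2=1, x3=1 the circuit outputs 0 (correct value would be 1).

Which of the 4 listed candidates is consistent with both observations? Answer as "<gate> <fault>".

M5 stuck-at-1

Evaluate each candidate on input x1=0, x2=1, x3=1:
  M5 stuck-at-1: M1=0, M2=0, M3=1, M4=1, M5=1 [stuck-at-1], M6=1, M7=0 → 0 — matches
  M1 stuck-at-0: M1=0 [stuck-at-0], M2=0, M3=1, M4=1, M5=0, M6=0, M7=1 → 1 — eliminated
  M3 stuck-at-1: M1=0, M2=0, M3=1 [stuck-at-1], M4=1, M5=0, M6=0, M7=1 → 1 — eliminated
  M4 stuck-at-1: M1=0, M2=0, M3=1, M4=1 [stuck-at-1], M5=0, M6=0, M7=1 → 1 — eliminated
Only M5 stuck-at-1 reproduces the observed 0.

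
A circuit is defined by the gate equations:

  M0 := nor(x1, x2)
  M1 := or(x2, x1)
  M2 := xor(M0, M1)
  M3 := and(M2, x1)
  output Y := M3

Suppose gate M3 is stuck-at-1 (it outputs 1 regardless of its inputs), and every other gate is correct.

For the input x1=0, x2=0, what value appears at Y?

1

Propagate with M3 forced: M0=1, M1=0, M2=1, M3=1 [stuck-at-1].
So Y = 1. (Without the fault it would be 0.)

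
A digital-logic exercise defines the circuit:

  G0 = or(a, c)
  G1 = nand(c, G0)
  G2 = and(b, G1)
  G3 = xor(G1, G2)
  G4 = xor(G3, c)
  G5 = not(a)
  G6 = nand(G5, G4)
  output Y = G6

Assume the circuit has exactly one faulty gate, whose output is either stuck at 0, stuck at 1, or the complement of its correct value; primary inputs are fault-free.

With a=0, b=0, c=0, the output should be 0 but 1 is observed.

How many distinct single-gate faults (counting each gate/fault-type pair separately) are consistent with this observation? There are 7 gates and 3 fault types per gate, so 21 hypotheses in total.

Fault-free: G0=0, G1=1, G2=0, G3=1, G4=1, G5=1, G6=0 → 0. Observed 1.
  G0: none of the 3 fault types match ✗
  G1: stuck-at-0, inverted output ✓; others ✗
  G2: stuck-at-1, inverted output ✓; others ✗
  G3: stuck-at-0, inverted output ✓; others ✗
  G4: stuck-at-0, inverted output ✓; others ✗
  G5: stuck-at-0, inverted output ✓; others ✗
  G6: stuck-at-1, inverted output ✓; others ✗
Consistent faults: {G1 stuck-at-0, G1 inverted output, G2 stuck-at-1, G2 inverted output, G3 stuck-at-0, G3 inverted output, G4 stuck-at-0, G4 inverted output, G5 stuck-at-0, G5 inverted output, G6 stuck-at-1, G6 inverted output} — 12 in all.

12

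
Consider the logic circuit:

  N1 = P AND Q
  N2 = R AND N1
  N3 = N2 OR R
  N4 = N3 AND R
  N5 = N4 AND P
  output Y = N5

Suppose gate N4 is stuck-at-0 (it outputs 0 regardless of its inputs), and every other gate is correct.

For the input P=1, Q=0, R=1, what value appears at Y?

0

Propagate with N4 forced: N1=0, N2=0, N3=1, N4=0 [stuck-at-0], N5=0.
So Y = 0. (Without the fault it would be 1.)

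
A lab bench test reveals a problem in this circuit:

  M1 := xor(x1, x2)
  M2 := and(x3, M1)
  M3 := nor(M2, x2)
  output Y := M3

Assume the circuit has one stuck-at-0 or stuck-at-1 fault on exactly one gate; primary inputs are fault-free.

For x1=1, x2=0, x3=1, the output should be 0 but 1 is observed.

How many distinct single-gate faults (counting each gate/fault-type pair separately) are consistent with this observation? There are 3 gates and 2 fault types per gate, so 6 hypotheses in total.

Fault-free: M1=1, M2=1, M3=0 → 0. Observed 1.
  M1 stuck-at-0: output 1 ✓
  M1 stuck-at-1: output 0 ✗
  M2 stuck-at-0: output 1 ✓
  M2 stuck-at-1: output 0 ✗
  M3 stuck-at-0: output 0 ✗
  M3 stuck-at-1: output 1 ✓
Consistent faults: {M1 stuck-at-0, M2 stuck-at-0, M3 stuck-at-1} — 3 in all.

3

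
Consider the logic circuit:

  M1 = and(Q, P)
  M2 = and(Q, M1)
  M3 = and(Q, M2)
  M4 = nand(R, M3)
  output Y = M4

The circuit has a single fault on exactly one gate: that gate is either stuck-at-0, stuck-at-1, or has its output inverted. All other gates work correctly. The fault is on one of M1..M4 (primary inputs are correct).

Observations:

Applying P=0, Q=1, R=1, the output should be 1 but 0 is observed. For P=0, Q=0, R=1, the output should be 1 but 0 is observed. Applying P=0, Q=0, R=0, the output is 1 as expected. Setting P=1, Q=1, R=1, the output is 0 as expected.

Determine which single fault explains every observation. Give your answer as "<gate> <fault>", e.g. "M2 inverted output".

M3 stuck-at-1

Fault-free values for test 1 (P=0, Q=1, R=1): M1=0, M2=0, M3=0, M4=1, giving Y=1. Observed 0.
Test 1: faults giving observed 0 are {M1 stuck-at-1, M1 inverted output, M2 stuck-at-1, M2 inverted output, M3 stuck-at-1, M3 inverted output, M4 stuck-at-0, M4 inverted output}.
Test 2 (P=0, Q=0, R=1): fault-free M1=0, M2=0, M3=0, M4=1 → 1; observed 0. Eliminates M1 stuck-at-1, M1 inverted output, M2 stuck-at-1, M2 inverted output.
Test 3 (P=0, Q=0, R=0): fault-free M1=0, M2=0, M3=0, M4=1 → 1; observed 1. Eliminates M4 stuck-at-0, M4 inverted output.
Test 4 (P=1, Q=1, R=1): fault-free M1=1, M2=1, M3=1, M4=0 → 0; observed 0. Eliminates M3 inverted output.
Only M3 stuck-at-1 is consistent with every test.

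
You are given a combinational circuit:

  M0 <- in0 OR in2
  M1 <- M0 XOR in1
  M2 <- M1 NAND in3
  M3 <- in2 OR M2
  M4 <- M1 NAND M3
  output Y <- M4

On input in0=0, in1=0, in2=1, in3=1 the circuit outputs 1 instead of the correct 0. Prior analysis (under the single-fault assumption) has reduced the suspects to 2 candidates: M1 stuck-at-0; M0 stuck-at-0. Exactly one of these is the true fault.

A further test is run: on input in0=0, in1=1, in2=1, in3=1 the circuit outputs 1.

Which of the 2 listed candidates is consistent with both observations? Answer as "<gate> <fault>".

Evaluate each candidate on input in0=0, in1=1, in2=1, in3=1:
  M1 stuck-at-0: M0=1, M1=0 [stuck-at-0], M2=1, M3=1, M4=1 → 1 — matches
  M0 stuck-at-0: M0=0 [stuck-at-0], M1=1, M2=0, M3=1, M4=0 → 0 — eliminated
Only M1 stuck-at-0 reproduces the observed 1.

M1 stuck-at-0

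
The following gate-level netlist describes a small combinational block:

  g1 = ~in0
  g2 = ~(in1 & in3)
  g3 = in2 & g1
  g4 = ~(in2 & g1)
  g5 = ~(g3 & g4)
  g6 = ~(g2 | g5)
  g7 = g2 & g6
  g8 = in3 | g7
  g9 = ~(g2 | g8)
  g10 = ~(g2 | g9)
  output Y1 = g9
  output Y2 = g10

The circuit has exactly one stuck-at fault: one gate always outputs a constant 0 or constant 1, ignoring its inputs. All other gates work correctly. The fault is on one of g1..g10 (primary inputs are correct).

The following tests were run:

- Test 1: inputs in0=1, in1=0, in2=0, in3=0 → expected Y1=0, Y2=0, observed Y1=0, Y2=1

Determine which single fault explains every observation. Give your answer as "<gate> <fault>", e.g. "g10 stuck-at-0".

g10 stuck-at-1

Fault-free values for test 1 (in0=1, in1=0, in2=0, in3=0): g1=0, g2=1, g3=0, g4=1, g5=1, g6=0, g7=0, g8=0, g9=0, g10=0, giving Y1=0, Y2=0. Observed Y1=0, Y2=1.
Test 1: faults giving observed Y1=0, Y2=1 are {g10 stuck-at-1}.
Only g10 stuck-at-1 is consistent with every test.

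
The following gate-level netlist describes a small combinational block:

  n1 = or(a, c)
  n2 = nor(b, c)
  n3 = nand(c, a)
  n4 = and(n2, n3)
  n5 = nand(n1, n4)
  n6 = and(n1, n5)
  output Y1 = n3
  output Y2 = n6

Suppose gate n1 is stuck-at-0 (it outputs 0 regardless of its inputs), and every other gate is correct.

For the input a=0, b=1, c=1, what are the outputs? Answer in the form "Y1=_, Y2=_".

Y1=1, Y2=0

Propagate with n1 forced: n1=0 [stuck-at-0], n2=0, n3=1, n4=0, n5=1, n6=0.
So the outputs are Y1=1, Y2=0. (Without the fault they would be Y1=1, Y2=1.)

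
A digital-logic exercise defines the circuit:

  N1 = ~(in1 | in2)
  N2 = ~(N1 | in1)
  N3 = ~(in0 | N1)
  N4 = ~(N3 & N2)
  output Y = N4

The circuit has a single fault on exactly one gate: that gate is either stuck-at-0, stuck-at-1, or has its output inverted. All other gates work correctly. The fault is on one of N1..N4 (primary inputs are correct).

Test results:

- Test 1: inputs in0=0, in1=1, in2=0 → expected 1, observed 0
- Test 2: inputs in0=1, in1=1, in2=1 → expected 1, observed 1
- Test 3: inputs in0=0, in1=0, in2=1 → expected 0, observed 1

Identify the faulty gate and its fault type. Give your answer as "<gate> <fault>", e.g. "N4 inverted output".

N2 inverted output

Fault-free values for test 1 (in0=0, in1=1, in2=0): N1=0, N2=0, N3=1, N4=1, giving Y=1. Observed 0.
Test 1: faults giving observed 0 are {N2 stuck-at-1, N2 inverted output, N4 stuck-at-0, N4 inverted output}.
Test 2 (in0=1, in1=1, in2=1): fault-free N1=0, N2=0, N3=0, N4=1 → 1; observed 1. Eliminates N4 stuck-at-0, N4 inverted output.
Test 3 (in0=0, in1=0, in2=1): fault-free N1=0, N2=1, N3=1, N4=0 → 0; observed 1. Eliminates N2 stuck-at-1.
Only N2 inverted output is consistent with every test.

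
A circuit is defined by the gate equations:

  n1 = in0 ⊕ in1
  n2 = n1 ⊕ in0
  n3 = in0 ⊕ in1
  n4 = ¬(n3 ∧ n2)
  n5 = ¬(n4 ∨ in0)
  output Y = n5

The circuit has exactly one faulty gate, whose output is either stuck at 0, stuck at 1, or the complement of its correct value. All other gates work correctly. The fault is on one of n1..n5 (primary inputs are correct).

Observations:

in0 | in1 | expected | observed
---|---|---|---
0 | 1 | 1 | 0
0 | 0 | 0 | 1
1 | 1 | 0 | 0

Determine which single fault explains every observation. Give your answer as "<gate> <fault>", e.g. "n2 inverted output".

n4 inverted output

Fault-free values for test 1 (in0=0, in1=1): n1=1, n2=1, n3=1, n4=0, n5=1, giving Y=1. Observed 0.
Test 1: faults giving observed 0 are {n1 stuck-at-0, n1 inverted output, n2 stuck-at-0, n2 inverted output, n3 stuck-at-0, n3 inverted output, n4 stuck-at-1, n4 inverted output, n5 stuck-at-0, n5 inverted output}.
Test 2 (in0=0, in1=0): fault-free n1=0, n2=0, n3=0, n4=1, n5=0 → 0; observed 1. Eliminates n1 stuck-at-0, n1 inverted output, n2 stuck-at-0, n2 inverted output, n3 stuck-at-0, n3 inverted output, n4 stuck-at-1, n5 stuck-at-0.
Test 3 (in0=1, in1=1): fault-free n1=0, n2=1, n3=0, n4=1, n5=0 → 0; observed 0. Eliminates n5 inverted output.
Only n4 inverted output is consistent with every test.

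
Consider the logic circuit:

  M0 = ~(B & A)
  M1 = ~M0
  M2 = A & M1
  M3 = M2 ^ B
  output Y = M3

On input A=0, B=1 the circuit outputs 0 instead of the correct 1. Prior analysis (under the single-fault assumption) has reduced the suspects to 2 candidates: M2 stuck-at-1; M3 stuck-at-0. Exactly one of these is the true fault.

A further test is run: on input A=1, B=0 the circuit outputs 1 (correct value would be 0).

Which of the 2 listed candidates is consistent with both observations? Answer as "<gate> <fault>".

Evaluate each candidate on input A=1, B=0:
  M2 stuck-at-1: M0=1, M1=0, M2=1 [stuck-at-1], M3=1 → 1 — matches
  M3 stuck-at-0: M0=1, M1=0, M2=0, M3=0 [stuck-at-0] → 0 — eliminated
Only M2 stuck-at-1 reproduces the observed 1.

M2 stuck-at-1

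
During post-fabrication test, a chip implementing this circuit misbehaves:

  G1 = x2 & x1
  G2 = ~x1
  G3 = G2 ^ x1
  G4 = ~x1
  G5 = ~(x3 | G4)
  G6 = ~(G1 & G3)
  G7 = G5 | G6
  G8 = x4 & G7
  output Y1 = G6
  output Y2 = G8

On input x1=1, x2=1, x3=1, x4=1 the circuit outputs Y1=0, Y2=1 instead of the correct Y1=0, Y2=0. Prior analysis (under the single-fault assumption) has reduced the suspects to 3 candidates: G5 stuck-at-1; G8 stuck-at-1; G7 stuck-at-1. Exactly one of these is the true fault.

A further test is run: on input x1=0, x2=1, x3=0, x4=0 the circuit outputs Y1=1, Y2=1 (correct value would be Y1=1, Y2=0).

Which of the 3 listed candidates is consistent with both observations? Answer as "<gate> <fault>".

G8 stuck-at-1

Evaluate each candidate on input x1=0, x2=1, x3=0, x4=0:
  G5 stuck-at-1: G1=0, G2=1, G3=1, G4=1, G5=1 [stuck-at-1], G6=1, G7=1, G8=0 → Y1=1, Y2=0 — eliminated
  G8 stuck-at-1: G1=0, G2=1, G3=1, G4=1, G5=0, G6=1, G7=1, G8=1 [stuck-at-1] → Y1=1, Y2=1 — matches
  G7 stuck-at-1: G1=0, G2=1, G3=1, G4=1, G5=0, G6=1, G7=1 [stuck-at-1], G8=0 → Y1=1, Y2=0 — eliminated
Only G8 stuck-at-1 reproduces the observed Y1=1, Y2=1.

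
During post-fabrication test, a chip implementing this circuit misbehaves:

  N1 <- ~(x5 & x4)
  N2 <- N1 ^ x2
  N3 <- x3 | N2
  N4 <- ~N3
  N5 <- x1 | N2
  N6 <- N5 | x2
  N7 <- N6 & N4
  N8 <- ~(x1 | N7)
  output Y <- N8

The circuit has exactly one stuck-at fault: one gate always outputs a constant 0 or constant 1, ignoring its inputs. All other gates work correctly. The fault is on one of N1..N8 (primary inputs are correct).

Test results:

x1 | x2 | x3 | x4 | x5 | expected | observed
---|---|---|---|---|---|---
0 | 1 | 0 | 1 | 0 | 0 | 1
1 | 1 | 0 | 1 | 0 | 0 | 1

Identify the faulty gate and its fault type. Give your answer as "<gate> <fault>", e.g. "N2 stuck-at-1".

Fault-free values for test 1 (x1=0, x2=1, x3=0, x4=1, x5=0): N1=1, N2=0, N3=0, N4=1, N5=0, N6=1, N7=1, N8=0, giving Y=0. Observed 1.
Test 1: faults giving observed 1 are {N1 stuck-at-0, N2 stuck-at-1, N3 stuck-at-1, N4 stuck-at-0, N6 stuck-at-0, N7 stuck-at-0, N8 stuck-at-1}.
Test 2 (x1=1, x2=1, x3=0, x4=1, x5=0): fault-free N1=1, N2=0, N3=0, N4=1, N5=1, N6=1, N7=1, N8=0 → 0; observed 1. Eliminates N1 stuck-at-0, N2 stuck-at-1, N3 stuck-at-1, N4 stuck-at-0, N6 stuck-at-0, N7 stuck-at-0.
Only N8 stuck-at-1 is consistent with every test.

N8 stuck-at-1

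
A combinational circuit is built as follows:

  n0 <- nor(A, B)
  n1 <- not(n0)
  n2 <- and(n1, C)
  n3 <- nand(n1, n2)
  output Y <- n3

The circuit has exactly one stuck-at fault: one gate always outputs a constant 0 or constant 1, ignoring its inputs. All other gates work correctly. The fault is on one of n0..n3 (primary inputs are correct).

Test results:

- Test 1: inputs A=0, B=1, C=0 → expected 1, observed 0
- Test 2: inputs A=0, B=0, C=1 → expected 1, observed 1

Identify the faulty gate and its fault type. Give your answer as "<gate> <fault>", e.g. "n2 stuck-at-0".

Fault-free values for test 1 (A=0, B=1, C=0): n0=0, n1=1, n2=0, n3=1, giving Y=1. Observed 0.
Test 1: faults giving observed 0 are {n2 stuck-at-1, n3 stuck-at-0}.
Test 2 (A=0, B=0, C=1): fault-free n0=1, n1=0, n2=0, n3=1 → 1; observed 1. Eliminates n3 stuck-at-0.
Only n2 stuck-at-1 is consistent with every test.

n2 stuck-at-1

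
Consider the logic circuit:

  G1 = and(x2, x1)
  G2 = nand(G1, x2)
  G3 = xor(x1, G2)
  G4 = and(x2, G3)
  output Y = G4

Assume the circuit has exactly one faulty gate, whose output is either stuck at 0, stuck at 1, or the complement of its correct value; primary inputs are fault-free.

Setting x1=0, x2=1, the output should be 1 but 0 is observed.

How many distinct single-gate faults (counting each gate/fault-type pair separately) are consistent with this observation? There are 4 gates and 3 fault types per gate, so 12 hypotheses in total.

Fault-free: G1=0, G2=1, G3=1, G4=1 → 1. Observed 0.
  G1 stuck-at-0: output 1 ✗
  G1 stuck-at-1: output 0 ✓
  G1 inverted output: output 0 ✓
  G2 stuck-at-0: output 0 ✓
  G2 stuck-at-1: output 1 ✗
  G2 inverted output: output 0 ✓
  G3 stuck-at-0: output 0 ✓
  G3 stuck-at-1: output 1 ✗
  G3 inverted output: output 0 ✓
  G4 stuck-at-0: output 0 ✓
  G4 stuck-at-1: output 1 ✗
  G4 inverted output: output 0 ✓
Consistent faults: {G1 stuck-at-1, G1 inverted output, G2 stuck-at-0, G2 inverted output, G3 stuck-at-0, G3 inverted output, G4 stuck-at-0, G4 inverted output} — 8 in all.

8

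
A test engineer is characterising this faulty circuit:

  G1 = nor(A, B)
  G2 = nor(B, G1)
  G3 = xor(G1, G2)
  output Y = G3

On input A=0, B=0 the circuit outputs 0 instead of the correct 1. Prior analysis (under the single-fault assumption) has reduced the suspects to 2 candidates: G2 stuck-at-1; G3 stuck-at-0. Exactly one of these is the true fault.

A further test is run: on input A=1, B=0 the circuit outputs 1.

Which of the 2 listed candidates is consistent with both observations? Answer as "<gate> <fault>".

Evaluate each candidate on input A=1, B=0:
  G2 stuck-at-1: G1=0, G2=1 [stuck-at-1], G3=1 → 1 — matches
  G3 stuck-at-0: G1=0, G2=1, G3=0 [stuck-at-0] → 0 — eliminated
Only G2 stuck-at-1 reproduces the observed 1.

G2 stuck-at-1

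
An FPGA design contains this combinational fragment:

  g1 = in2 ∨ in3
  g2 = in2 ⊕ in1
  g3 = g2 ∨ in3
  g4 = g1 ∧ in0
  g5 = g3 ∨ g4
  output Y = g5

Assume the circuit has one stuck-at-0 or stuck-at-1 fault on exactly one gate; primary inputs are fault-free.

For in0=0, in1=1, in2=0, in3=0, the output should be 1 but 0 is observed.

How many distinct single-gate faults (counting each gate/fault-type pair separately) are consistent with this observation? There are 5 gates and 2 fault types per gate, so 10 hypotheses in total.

Fault-free: g1=0, g2=1, g3=1, g4=0, g5=1 → 1. Observed 0.
  g1 stuck-at-0: output 1 ✗
  g1 stuck-at-1: output 1 ✗
  g2 stuck-at-0: output 0 ✓
  g2 stuck-at-1: output 1 ✗
  g3 stuck-at-0: output 0 ✓
  g3 stuck-at-1: output 1 ✗
  g4 stuck-at-0: output 1 ✗
  g4 stuck-at-1: output 1 ✗
  g5 stuck-at-0: output 0 ✓
  g5 stuck-at-1: output 1 ✗
Consistent faults: {g2 stuck-at-0, g3 stuck-at-0, g5 stuck-at-0} — 3 in all.

3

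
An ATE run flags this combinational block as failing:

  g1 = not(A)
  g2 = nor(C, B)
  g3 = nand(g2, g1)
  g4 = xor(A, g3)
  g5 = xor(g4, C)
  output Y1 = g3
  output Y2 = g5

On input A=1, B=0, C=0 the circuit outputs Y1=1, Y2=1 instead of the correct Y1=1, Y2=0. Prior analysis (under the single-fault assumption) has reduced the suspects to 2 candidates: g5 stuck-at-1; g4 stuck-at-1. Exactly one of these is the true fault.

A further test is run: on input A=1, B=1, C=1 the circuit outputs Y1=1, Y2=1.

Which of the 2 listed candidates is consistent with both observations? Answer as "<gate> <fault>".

Evaluate each candidate on input A=1, B=1, C=1:
  g5 stuck-at-1: g1=0, g2=0, g3=1, g4=0, g5=1 [stuck-at-1] → Y1=1, Y2=1 — matches
  g4 stuck-at-1: g1=0, g2=0, g3=1, g4=1 [stuck-at-1], g5=0 → Y1=1, Y2=0 — eliminated
Only g5 stuck-at-1 reproduces the observed Y1=1, Y2=1.

g5 stuck-at-1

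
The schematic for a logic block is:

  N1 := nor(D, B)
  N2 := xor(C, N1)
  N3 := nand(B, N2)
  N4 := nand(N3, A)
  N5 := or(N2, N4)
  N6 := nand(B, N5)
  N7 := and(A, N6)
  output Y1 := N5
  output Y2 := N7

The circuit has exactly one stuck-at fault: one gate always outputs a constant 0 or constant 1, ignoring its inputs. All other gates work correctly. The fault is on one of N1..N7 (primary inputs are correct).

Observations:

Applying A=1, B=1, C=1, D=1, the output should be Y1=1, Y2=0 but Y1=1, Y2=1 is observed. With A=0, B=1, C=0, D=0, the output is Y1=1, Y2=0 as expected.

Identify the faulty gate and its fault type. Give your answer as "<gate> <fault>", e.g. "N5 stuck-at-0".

Fault-free values for test 1 (A=1, B=1, C=1, D=1): N1=0, N2=1, N3=0, N4=1, N5=1, N6=0, N7=0, giving Y1=1, Y2=0. Observed Y1=1, Y2=1.
Test 1: faults giving observed Y1=1, Y2=1 are {N6 stuck-at-1, N7 stuck-at-1}.
Test 2 (A=0, B=1, C=0, D=0): fault-free N1=0, N2=0, N3=1, N4=1, N5=1, N6=0, N7=0 → Y1=1, Y2=0; observed Y1=1, Y2=0. Eliminates N7 stuck-at-1.
Only N6 stuck-at-1 is consistent with every test.

N6 stuck-at-1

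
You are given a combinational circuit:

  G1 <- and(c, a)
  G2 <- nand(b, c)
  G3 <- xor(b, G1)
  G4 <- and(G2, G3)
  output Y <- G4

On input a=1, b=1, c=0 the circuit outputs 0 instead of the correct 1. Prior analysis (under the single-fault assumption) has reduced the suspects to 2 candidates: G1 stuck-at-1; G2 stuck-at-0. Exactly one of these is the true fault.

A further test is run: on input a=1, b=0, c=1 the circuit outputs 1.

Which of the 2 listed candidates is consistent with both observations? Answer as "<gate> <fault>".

Evaluate each candidate on input a=1, b=0, c=1:
  G1 stuck-at-1: G1=1 [stuck-at-1], G2=1, G3=1, G4=1 → 1 — matches
  G2 stuck-at-0: G1=1, G2=0 [stuck-at-0], G3=1, G4=0 → 0 — eliminated
Only G1 stuck-at-1 reproduces the observed 1.

G1 stuck-at-1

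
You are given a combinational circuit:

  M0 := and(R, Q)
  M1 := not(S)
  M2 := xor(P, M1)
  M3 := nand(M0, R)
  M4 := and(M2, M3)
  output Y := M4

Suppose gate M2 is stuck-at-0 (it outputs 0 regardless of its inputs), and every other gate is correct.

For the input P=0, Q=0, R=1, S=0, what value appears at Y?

0

Propagate with M2 forced: M0=0, M1=1, M2=0 [stuck-at-0], M3=1, M4=0.
So Y = 0. (Without the fault it would be 1.)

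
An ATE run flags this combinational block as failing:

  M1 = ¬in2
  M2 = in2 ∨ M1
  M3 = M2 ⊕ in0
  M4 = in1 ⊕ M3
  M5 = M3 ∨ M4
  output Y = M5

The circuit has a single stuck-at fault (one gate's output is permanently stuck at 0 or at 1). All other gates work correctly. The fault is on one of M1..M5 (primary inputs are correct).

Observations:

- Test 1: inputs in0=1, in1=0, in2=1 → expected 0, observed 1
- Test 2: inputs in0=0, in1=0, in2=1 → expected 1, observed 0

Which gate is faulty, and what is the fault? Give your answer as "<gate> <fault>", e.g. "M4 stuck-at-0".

Fault-free values for test 1 (in0=1, in1=0, in2=1): M1=0, M2=1, M3=0, M4=0, M5=0, giving Y=0. Observed 1.
Test 1: faults giving observed 1 are {M2 stuck-at-0, M3 stuck-at-1, M4 stuck-at-1, M5 stuck-at-1}.
Test 2 (in0=0, in1=0, in2=1): fault-free M1=0, M2=1, M3=1, M4=1, M5=1 → 1; observed 0. Eliminates M3 stuck-at-1, M4 stuck-at-1, M5 stuck-at-1.
Only M2 stuck-at-0 is consistent with every test.

M2 stuck-at-0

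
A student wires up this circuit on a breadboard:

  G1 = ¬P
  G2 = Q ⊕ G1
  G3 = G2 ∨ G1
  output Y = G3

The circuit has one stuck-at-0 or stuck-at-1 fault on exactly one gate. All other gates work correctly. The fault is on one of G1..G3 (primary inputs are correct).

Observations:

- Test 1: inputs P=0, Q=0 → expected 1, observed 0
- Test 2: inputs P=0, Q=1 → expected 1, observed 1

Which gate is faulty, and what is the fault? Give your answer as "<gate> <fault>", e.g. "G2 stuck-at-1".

Fault-free values for test 1 (P=0, Q=0): G1=1, G2=1, G3=1, giving Y=1. Observed 0.
Test 1: faults giving observed 0 are {G1 stuck-at-0, G3 stuck-at-0}.
Test 2 (P=0, Q=1): fault-free G1=1, G2=0, G3=1 → 1; observed 1. Eliminates G3 stuck-at-0.
Only G1 stuck-at-0 is consistent with every test.

G1 stuck-at-0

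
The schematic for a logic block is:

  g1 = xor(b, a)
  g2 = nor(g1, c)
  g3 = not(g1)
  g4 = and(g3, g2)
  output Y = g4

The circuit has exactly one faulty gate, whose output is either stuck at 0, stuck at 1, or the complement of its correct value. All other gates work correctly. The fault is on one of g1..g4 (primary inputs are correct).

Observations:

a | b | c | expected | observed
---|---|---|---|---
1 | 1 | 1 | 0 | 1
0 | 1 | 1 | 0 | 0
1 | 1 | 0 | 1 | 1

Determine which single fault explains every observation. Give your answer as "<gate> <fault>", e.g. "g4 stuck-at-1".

Fault-free values for test 1 (a=1, b=1, c=1): g1=0, g2=0, g3=1, g4=0, giving Y=0. Observed 1.
Test 1: faults giving observed 1 are {g2 stuck-at-1, g2 inverted output, g4 stuck-at-1, g4 inverted output}.
Test 2 (a=0, b=1, c=1): fault-free g1=1, g2=0, g3=0, g4=0 → 0; observed 0. Eliminates g4 stuck-at-1, g4 inverted output.
Test 3 (a=1, b=1, c=0): fault-free g1=0, g2=1, g3=1, g4=1 → 1; observed 1. Eliminates g2 inverted output.
Only g2 stuck-at-1 is consistent with every test.

g2 stuck-at-1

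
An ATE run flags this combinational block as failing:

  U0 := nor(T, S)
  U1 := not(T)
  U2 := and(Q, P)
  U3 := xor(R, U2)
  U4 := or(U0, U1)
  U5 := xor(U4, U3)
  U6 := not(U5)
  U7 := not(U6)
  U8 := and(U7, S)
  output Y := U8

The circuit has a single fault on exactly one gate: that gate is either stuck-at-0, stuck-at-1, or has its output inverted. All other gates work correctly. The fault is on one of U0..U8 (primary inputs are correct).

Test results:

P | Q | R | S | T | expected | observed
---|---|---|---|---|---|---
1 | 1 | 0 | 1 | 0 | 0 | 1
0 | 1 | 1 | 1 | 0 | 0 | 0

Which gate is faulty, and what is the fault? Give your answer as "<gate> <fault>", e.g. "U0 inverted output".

U2 stuck-at-0

Fault-free values for test 1 (P=1, Q=1, R=0, S=1, T=0): U0=0, U1=1, U2=1, U3=1, U4=1, U5=0, U6=1, U7=0, U8=0, giving Y=0. Observed 1.
Test 1: faults giving observed 1 are {U1 stuck-at-0, U1 inverted output, U2 stuck-at-0, U2 inverted output, U3 stuck-at-0, U3 inverted output, U4 stuck-at-0, U4 inverted output, U5 stuck-at-1, U5 inverted output, U6 stuck-at-0, U6 inverted output, U7 stuck-at-1, U7 inverted output, U8 stuck-at-1, U8 inverted output}.
Test 2 (P=0, Q=1, R=1, S=1, T=0): fault-free U0=0, U1=1, U2=0, U3=1, U4=1, U5=0, U6=1, U7=0, U8=0 → 0; observed 0. Eliminates U1 stuck-at-0, U1 inverted output, U2 inverted output, U3 stuck-at-0, U3 inverted output, U4 stuck-at-0, U4 inverted output, U5 stuck-at-1, U5 inverted output, U6 stuck-at-0, U6 inverted output, U7 stuck-at-1, U7 inverted output, U8 stuck-at-1, U8 inverted output.
Only U2 stuck-at-0 is consistent with every test.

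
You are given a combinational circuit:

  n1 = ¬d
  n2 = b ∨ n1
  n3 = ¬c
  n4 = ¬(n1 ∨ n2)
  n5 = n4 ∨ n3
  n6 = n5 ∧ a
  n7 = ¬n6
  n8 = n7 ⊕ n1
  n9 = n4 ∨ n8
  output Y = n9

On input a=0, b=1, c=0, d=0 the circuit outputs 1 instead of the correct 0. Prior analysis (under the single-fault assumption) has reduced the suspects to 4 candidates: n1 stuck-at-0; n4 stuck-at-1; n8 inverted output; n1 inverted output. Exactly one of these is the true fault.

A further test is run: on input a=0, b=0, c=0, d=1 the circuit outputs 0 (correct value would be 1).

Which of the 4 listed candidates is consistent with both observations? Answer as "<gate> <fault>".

Evaluate each candidate on input a=0, b=0, c=0, d=1:
  n1 stuck-at-0: n1=0 [stuck-at-0], n2=0, n3=1, n4=1, n5=1, n6=0, n7=1, n8=1, n9=1 → 1 — eliminated
  n4 stuck-at-1: n1=0, n2=0, n3=1, n4=1 [stuck-at-1], n5=1, n6=0, n7=1, n8=1, n9=1 → 1 — eliminated
  n8 inverted output: n1=0, n2=0, n3=1, n4=1, n5=1, n6=0, n7=1, n8=0 [inverted output], n9=1 → 1 — eliminated
  n1 inverted output: n1=1 [inverted output], n2=1, n3=1, n4=0, n5=1, n6=0, n7=1, n8=0, n9=0 → 0 — matches
Only n1 inverted output reproduces the observed 0.

n1 inverted output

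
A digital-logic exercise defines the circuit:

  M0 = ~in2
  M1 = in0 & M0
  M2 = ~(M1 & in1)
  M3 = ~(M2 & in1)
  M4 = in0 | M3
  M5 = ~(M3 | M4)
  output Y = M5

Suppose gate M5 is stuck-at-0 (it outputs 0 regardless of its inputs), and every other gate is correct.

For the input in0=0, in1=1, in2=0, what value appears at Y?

0

Propagate with M5 forced: M0=1, M1=0, M2=1, M3=0, M4=0, M5=0 [stuck-at-0].
So Y = 0. (Without the fault it would be 1.)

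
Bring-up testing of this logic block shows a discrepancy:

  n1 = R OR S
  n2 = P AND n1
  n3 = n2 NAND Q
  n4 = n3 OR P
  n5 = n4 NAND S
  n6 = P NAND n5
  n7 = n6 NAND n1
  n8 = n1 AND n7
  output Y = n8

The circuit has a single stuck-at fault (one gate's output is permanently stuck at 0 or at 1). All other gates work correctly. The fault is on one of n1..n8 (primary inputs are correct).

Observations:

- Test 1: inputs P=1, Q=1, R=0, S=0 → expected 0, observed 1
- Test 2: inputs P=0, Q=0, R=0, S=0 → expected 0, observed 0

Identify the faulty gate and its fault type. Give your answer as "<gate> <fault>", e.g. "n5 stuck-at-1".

Fault-free values for test 1 (P=1, Q=1, R=0, S=0): n1=0, n2=0, n3=1, n4=1, n5=1, n6=0, n7=1, n8=0, giving Y=0. Observed 1.
Test 1: faults giving observed 1 are {n1 stuck-at-1, n8 stuck-at-1}.
Test 2 (P=0, Q=0, R=0, S=0): fault-free n1=0, n2=0, n3=1, n4=1, n5=1, n6=1, n7=1, n8=0 → 0; observed 0. Eliminates n8 stuck-at-1.
Only n1 stuck-at-1 is consistent with every test.

n1 stuck-at-1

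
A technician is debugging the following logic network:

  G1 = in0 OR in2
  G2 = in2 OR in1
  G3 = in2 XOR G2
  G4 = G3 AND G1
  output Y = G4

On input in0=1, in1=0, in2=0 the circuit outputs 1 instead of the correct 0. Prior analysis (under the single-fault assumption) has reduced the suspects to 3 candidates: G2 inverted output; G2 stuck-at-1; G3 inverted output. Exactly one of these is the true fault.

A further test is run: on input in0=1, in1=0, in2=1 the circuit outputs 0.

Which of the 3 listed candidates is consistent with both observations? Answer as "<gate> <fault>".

G2 stuck-at-1

Evaluate each candidate on input in0=1, in1=0, in2=1:
  G2 inverted output: G1=1, G2=0 [inverted output], G3=1, G4=1 → 1 — eliminated
  G2 stuck-at-1: G1=1, G2=1 [stuck-at-1], G3=0, G4=0 → 0 — matches
  G3 inverted output: G1=1, G2=1, G3=1 [inverted output], G4=1 → 1 — eliminated
Only G2 stuck-at-1 reproduces the observed 0.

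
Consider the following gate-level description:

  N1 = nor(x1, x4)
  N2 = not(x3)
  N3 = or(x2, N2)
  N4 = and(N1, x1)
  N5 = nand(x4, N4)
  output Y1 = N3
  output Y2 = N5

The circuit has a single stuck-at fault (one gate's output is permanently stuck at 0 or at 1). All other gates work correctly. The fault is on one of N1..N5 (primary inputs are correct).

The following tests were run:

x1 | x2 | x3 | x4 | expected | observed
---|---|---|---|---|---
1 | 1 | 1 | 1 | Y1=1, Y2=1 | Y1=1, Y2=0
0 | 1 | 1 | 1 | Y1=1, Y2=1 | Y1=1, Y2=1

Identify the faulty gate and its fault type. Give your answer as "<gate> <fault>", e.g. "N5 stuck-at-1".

N1 stuck-at-1

Fault-free values for test 1 (x1=1, x2=1, x3=1, x4=1): N1=0, N2=0, N3=1, N4=0, N5=1, giving Y1=1, Y2=1. Observed Y1=1, Y2=0.
Test 1: faults giving observed Y1=1, Y2=0 are {N1 stuck-at-1, N4 stuck-at-1, N5 stuck-at-0}.
Test 2 (x1=0, x2=1, x3=1, x4=1): fault-free N1=0, N2=0, N3=1, N4=0, N5=1 → Y1=1, Y2=1; observed Y1=1, Y2=1. Eliminates N4 stuck-at-1, N5 stuck-at-0.
Only N1 stuck-at-1 is consistent with every test.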